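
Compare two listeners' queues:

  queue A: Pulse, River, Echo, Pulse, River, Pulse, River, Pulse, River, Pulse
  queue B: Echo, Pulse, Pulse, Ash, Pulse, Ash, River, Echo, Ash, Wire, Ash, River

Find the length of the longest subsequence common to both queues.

Pick Pulse [1,2], then Pulse [4,3], then Pulse [6,5], then River [7,7], then River [9,12]; all 5 songs appear in both, in order. Since dp[10][12] = 5, nothing longer is possible.

5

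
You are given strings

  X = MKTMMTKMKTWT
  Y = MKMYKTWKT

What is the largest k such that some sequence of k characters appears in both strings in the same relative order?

7

Let dp[i][j] be the LCS length of the first i characters of X and the first j characters of Y. dp[i][j] = dp[i-1][j-1]+1 when the i-th and j-th characters match, else max(dp[i-1][j], dp[i][j-1]).
    ·  M  K  M  Y  K  T  W  K  T
 ·  0  0  0  0  0  0  0  0  0  0
 M  0  1  1  1  1  1  1  1  1  1
 K  0  1  2  2  2  2  2  2  2  2
 T  0  1  2  2  2  2  3  3  3  3
 M  0  1  2  3  3  3  3  3  3  3
 M  0  1  2  3  3  3  3  3  3  3
 T  0  1  2  3  3  3  4  4  4  4
 K  0  1  2  3  3  4  4  4  5  5
 M  0  1  2  3  3  4  4  4  5  5
 K  0  1  2  3  3  4  4  4  5  5
 T  0  1  2  3  3  4  5  5  5  6
 W  0  1  2  3  3  4  5  6  6  6
 T  0  1  2  3  3  4  5  6  6  7
dp[12][9] = 7. One LCS (by backtracking along matches): MKMKTWT.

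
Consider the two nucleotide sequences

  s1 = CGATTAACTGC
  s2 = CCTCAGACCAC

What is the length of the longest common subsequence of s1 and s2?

6

Let dp[i][j] be the LCS length of the first i bases of s1 and the first j bases of s2. dp[i][j] = dp[i-1][j-1]+1 when the i-th and j-th bases match, else max(dp[i-1][j], dp[i][j-1]).
    ·  C  C  T  C  A  G  A  C  C  A  C
 ·  0  0  0  0  0  0  0  0  0  0  0  0
 C  0  1  1  1  1  1  1  1  1  1  1  1
 G  0  1  1  1  1  1  2  2  2  2  2  2
 A  0  1  1  1  1  2  2  3  3  3  3  3
 T  0  1  1  2  2  2  2  3  3  3  3  3
 T  0  1  1  2  2  2  2  3  3  3  3  3
 A  0  1  1  2  2  3  3  3  3  3  4  4
 A  0  1  1  2  2  3  3  4  4  4  4  4
 C  0  1  2  2  3  3  3  4  5  5  5  5
 T  0  1  2  3  3  3  3  4  5  5  5  5
 G  0  1  2  3  3  3  4  4  5  5  5  5
 C  0  1  2  3  4  4  4  4  5  6  6  6
dp[11][11] = 6. One LCS (by backtracking along matches): CTAACC.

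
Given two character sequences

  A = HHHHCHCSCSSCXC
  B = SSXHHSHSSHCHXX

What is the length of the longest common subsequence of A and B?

7

Match H [1,4], H [2,5], H [3,7], H [4,10], C [5,11], H [6,12], X [13,14] — 7 characters in the same relative order in both. Since dp[14][14] = 7, nothing longer is possible.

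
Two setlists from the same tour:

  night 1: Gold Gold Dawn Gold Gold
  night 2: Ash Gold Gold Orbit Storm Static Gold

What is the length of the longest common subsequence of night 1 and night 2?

Pick Gold at night 1[1]=night 2[2] → Gold at night 1[2]=night 2[3] → Gold at night 1[5]=night 2[7]; all 3 songs appear in both, in order, and the DP table's final entry dp[5][7] is also 3, so no common subsequence is longer.

3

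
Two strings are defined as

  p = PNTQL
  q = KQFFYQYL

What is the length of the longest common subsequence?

Pick Q (p #4, q #6) → L (p #5, q #8); all 2 characters appear in both, in order. The LCS DP gives dp[5][8] = 2, so this is optimal.

2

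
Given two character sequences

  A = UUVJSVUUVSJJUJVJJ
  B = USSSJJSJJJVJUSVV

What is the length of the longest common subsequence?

One common subsequence of length 8: U [1,1], J [4,6], S [10,7], J [11,8], J [12,9], J [14,10], V [15,11], J [16,12], and the DP table's final entry dp[17][16] is also 8, so no common subsequence is longer.

8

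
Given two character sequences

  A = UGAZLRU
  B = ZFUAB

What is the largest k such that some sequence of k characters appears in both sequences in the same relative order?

2

One common subsequence of length 2: U at A[1]=B[3], then A at A[3]=B[4]. dp[7][5] = 2 confirms this is the maximum.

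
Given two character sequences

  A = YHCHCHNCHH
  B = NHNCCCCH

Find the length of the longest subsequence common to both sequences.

5

Let dp[i][j] be the LCS length of the first i characters of A and the first j characters of B. dp[i][j] = dp[i-1][j-1]+1 when the i-th and j-th characters match, else max(dp[i-1][j], dp[i][j-1]).
    ·  N  H  N  C  C  C  C  H
 ·  0  0  0  0  0  0  0  0  0
 Y  0  0  0  0  0  0  0  0  0
 H  0  0  1  1  1  1  1  1  1
 C  0  0  1  1  2  2  2  2  2
 H  0  0  1  1  2  2  2  2  3
 C  0  0  1  1  2  3  3  3  3
 H  0  0  1  1  2  3  3  3  4
 N  0  1  1  2  2  3  3  3  4
 C  0  1  1  2  3  3  4  4  4
 H  0  1  2  2  3  3  4  4  5
 H  0  1  2  2  3  3  4  4  5
dp[10][8] = 5. One LCS (by backtracking along matches): HCCCH.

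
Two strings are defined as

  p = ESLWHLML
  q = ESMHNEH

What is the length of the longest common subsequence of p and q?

Match E [1,1], S [2,2], H [5,7] — 3 characters in the same relative order in both. dp[8][7] = 3 confirms this is the maximum.

3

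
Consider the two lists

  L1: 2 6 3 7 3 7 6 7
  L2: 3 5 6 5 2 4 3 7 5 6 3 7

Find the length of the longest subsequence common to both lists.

5

Pick 2 at L1[1]=L2[5], 3 at L1[3]=L2[7], 7 at L1[4]=L2[8], 3 at L1[5]=L2[11], 7 at L1[8]=L2[12]; all 5 values appear in both, in order. Since dp[8][12] = 5, nothing longer is possible.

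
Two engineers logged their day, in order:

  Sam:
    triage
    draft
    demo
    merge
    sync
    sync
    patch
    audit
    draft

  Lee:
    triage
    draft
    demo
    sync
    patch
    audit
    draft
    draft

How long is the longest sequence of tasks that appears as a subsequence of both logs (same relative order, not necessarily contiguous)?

Pick triage [1,1] → draft [2,2] → demo [3,3] → sync [6,4] → patch [7,5] → audit [8,6] → draft [9,8]; all 7 tasks appear in both, in order. Since dp[9][8] = 7, nothing longer is possible.

7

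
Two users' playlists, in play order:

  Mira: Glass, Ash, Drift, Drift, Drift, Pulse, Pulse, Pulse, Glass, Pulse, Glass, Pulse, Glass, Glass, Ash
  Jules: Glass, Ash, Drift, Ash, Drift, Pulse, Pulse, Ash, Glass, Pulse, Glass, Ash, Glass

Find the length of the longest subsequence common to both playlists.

10

Pick Glass [1,1]; then Ash [2,2]; then Drift [3,3]; then Drift [5,5]; then Pulse [6,6]; then Pulse [7,7]; then Glass [9,9]; then Pulse [10,10]; then Glass [11,11]; then Glass [14,13]; all 10 songs appear in both, in order. Since dp[15][13] = 10, nothing longer is possible.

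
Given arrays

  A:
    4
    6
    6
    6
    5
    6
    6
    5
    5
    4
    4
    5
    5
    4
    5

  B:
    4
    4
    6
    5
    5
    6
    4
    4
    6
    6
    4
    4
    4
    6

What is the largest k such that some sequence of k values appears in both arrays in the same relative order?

8

One common subsequence of length 8: 4 (A #1, B #2), then 6 (A #2, B #3), then 6 (A #3, B #6), then 6 (A #6, B #9), then 6 (A #7, B #10), then 4 (A #10, B #11), then 4 (A #11, B #12), then 4 (A #14, B #13). The LCS DP gives dp[15][14] = 8, so this is optimal.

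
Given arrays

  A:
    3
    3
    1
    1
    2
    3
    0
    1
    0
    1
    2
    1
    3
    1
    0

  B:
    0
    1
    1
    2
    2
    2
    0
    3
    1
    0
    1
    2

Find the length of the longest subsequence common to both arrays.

Taking 1 [3,2], 1 [4,3], 2 [5,6], 3 [6,8], 1 [8,9], 0 [9,10], 1 [10,11], 2 [11,12] gives a common subsequence of length 8, and the DP table's final entry dp[15][12] is also 8, so no common subsequence is longer.

8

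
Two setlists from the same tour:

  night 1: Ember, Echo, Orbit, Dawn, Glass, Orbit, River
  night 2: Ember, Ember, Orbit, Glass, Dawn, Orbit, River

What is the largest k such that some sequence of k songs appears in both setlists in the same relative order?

5

One common subsequence of length 5: Ember (night 1 #1, night 2 #2); then Orbit (night 1 #3, night 2 #3); then Dawn (night 1 #4, night 2 #5); then Orbit (night 1 #6, night 2 #6); then River (night 1 #7, night 2 #7). Since dp[7][7] = 5, nothing longer is possible.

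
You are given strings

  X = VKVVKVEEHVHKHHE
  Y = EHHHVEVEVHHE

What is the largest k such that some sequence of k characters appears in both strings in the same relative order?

One common subsequence of length 7: V (X #1, Y #5) → V (X #6, Y #7) → E (X #8, Y #8) → V (X #10, Y #9) → H (X #13, Y #10) → H (X #14, Y #11) → E (X #15, Y #12). Since dp[15][12] = 7, nothing longer is possible.

7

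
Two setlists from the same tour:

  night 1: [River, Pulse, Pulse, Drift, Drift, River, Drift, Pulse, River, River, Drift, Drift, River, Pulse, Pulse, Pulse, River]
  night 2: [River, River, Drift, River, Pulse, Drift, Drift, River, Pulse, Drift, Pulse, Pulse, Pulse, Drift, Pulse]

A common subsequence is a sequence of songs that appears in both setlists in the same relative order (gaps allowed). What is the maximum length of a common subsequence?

Pick River (night 1 #1, night 2 #4), then Pulse (night 1 #3, night 2 #5), then Drift (night 1 #4, night 2 #6), then Drift (night 1 #5, night 2 #7), then River (night 1 #6, night 2 #8), then Drift (night 1 #7, night 2 #10), then Pulse (night 1 #8, night 2 #11), then Pulse (night 1 #14, night 2 #12), then Pulse (night 1 #15, night 2 #13), then Pulse (night 1 #16, night 2 #15); all 10 songs appear in both, in order. Since dp[17][15] = 10, nothing longer is possible.

10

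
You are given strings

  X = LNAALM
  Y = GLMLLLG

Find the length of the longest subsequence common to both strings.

Pick L [1,5]; then L [5,6]; all 2 characters appear in both, in order. Since dp[6][7] = 2, nothing longer is possible.

2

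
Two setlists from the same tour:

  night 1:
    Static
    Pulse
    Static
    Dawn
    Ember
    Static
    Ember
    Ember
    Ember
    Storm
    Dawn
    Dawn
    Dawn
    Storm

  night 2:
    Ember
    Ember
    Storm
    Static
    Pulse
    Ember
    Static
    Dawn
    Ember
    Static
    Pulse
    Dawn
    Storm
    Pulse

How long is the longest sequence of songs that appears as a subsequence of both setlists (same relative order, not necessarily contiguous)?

8

Match Static (night 1 #1, night 2 #4) → Pulse (night 1 #2, night 2 #5) → Static (night 1 #3, night 2 #7) → Dawn (night 1 #4, night 2 #8) → Ember (night 1 #5, night 2 #9) → Static (night 1 #6, night 2 #10) → Dawn (night 1 #13, night 2 #12) → Storm (night 1 #14, night 2 #13) — 8 songs in the same relative order in both, and the DP table's final entry dp[14][14] is also 8, so no common subsequence is longer.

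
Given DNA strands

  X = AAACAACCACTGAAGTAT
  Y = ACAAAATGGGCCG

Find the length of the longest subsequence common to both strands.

Pick A [1,1], then A [2,3], then A [3,4], then A [5,5], then A [6,6], then C [8,11], then C [10,12], then G [15,13]; all 8 bases appear in both, in order. Since dp[18][13] = 8, nothing longer is possible.

8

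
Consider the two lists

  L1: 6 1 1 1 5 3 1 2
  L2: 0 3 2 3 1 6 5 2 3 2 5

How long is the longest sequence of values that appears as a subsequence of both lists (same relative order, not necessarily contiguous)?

4

Pick 6 [1,6], then 5 [5,7], then 3 [6,9], then 2 [8,10]; all 4 values appear in both, in order. dp[8][11] = 4 confirms this is the maximum.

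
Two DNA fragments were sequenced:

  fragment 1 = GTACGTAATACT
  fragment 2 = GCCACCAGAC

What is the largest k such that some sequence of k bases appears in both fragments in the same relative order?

6

Let dp[i][j] be the LCS length of the first i bases of fragment 1 and the first j bases of fragment 2. dp[i][j] = dp[i-1][j-1]+1 when the i-th and j-th bases match, else max(dp[i-1][j], dp[i][j-1]).
    ·  G  C  C  A  C  C  A  G  A  C
 ·  0  0  0  0  0  0  0  0  0  0  0
 G  0  1  1  1  1  1  1  1  1  1  1
 T  0  1  1  1  1  1  1  1  1  1  1
 A  0  1  1  1  2  2  2  2  2  2  2
 C  0  1  2  2  2  3  3  3  3  3  3
 G  0  1  2  2  2  3  3  3  4  4  4
 T  0  1  2  2  2  3  3  3  4  4  4
 A  0  1  2  2  3  3  3  4  4  5  5
 A  0  1  2  2  3  3  3  4  4  5  5
 T  0  1  2  2  3  3  3  4  4  5  5
 A  0  1  2  2  3  3  3  4  4  5  5
 C  0  1  2  3  3  4  4  4  4  5  6
 T  0  1  2  3  3  4  4  4  4  5  6
dp[12][10] = 6. One LCS (by backtracking along matches): GACGAC.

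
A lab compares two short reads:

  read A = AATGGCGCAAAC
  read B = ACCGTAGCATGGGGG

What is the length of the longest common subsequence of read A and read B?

6

Taking A at read A[1]=read B[6], then A at read A[2]=read B[9], then T at read A[3]=read B[10], then G at read A[4]=read B[13], then G at read A[5]=read B[14], then G at read A[7]=read B[15] gives a common subsequence of length 6. The LCS DP gives dp[12][15] = 6, so this is optimal.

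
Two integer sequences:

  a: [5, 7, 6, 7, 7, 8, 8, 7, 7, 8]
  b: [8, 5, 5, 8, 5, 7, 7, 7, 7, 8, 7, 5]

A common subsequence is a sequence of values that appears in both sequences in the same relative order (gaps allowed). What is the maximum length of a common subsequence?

6

Match 5 [1,5], then 7 [2,7], then 7 [4,8], then 7 [5,9], then 8 [7,10], then 7 [8,11] — 6 values in the same relative order in both. Since dp[10][12] = 6, nothing longer is possible.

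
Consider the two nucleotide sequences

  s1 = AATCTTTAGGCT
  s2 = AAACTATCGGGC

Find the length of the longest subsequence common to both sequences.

Let dp[i][j] be the LCS length of the first i bases of s1 and the first j bases of s2. dp[i][j] = dp[i-1][j-1]+1 when the i-th and j-th bases match, else max(dp[i-1][j], dp[i][j-1]).
    ·  A  A  A  C  T  A  T  C  G  G  G  C
 ·  0  0  0  0  0  0  0  0  0  0  0  0  0
 A  0  1  1  1  1  1  1  1  1  1  1  1  1
 A  0  1  2  2  2  2  2  2  2  2  2  2  2
 T  0  1  2  2  2  3  3  3  3  3  3  3  3
 C  0  1  2  2  3  3  3  3  4  4  4  4  4
 T  0  1  2  2  3  4  4  4  4  4  4  4  4
 T  0  1  2  2  3  4  4  5  5  5  5  5  5
 T  0  1  2  2  3  4  4  5  5  5  5  5  5
 A  0  1  2  3  3  4  5  5  5  5  5  5  5
 G  0  1  2  3  3  4  5  5  5  6  6  6  6
 G  0  1  2  3  3  4  5  5  5  6  7  7  7
 C  0  1  2  3  4  4  5  5  6  6  7  7  8
 T  0  1  2  3  4  5  5  6  6  6  7  7  8
dp[12][12] = 8. One LCS (by backtracking along matches): AACTTGGC.

8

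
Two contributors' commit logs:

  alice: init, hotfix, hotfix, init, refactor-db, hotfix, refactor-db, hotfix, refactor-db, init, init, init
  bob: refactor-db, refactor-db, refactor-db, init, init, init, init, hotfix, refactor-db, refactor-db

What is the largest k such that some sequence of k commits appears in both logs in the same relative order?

Taking refactor-db (alice #5, bob #1), refactor-db (alice #7, bob #2), refactor-db (alice #9, bob #3), init (alice #10, bob #5), init (alice #11, bob #6), init (alice #12, bob #7) gives a common subsequence of length 6. The LCS DP gives dp[12][10] = 6, so this is optimal.

6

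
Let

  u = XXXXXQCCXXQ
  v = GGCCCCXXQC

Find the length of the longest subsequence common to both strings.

One common subsequence of length 5: C (u #7, v #5); then C (u #8, v #6); then X (u #9, v #7); then X (u #10, v #8); then Q (u #11, v #9), and the DP table's final entry dp[11][10] is also 5, so no common subsequence is longer.

5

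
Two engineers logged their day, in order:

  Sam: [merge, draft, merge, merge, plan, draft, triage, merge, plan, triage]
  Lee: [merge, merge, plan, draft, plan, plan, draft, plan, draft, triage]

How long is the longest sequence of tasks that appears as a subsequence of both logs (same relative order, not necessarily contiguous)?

Pick merge at Sam[1]=Lee[2], draft at Sam[2]=Lee[4], plan at Sam[5]=Lee[6], draft at Sam[6]=Lee[7], plan at Sam[9]=Lee[8], triage at Sam[10]=Lee[10]; all 6 tasks appear in both, in order, and the DP table's final entry dp[10][10] is also 6, so no common subsequence is longer.

6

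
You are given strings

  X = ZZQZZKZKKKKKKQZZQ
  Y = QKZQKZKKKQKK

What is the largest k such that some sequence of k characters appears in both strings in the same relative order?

Match Z at X[2]=Y[3]; then Q at X[3]=Y[4]; then K at X[6]=Y[5]; then Z at X[7]=Y[6]; then K at X[8]=Y[7]; then K at X[9]=Y[8]; then K at X[10]=Y[9]; then K at X[12]=Y[11]; then K at X[13]=Y[12] — 9 characters in the same relative order in both. The LCS DP gives dp[17][12] = 9, so this is optimal.

9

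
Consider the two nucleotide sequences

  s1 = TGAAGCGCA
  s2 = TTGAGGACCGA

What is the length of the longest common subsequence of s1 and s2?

One common subsequence of length 7: T at s1[1]=s2[2], G at s1[2]=s2[3], A at s1[3]=s2[4], A at s1[4]=s2[7], C at s1[6]=s2[9], G at s1[7]=s2[10], A at s1[9]=s2[11]. dp[9][11] = 7 confirms this is the maximum.

7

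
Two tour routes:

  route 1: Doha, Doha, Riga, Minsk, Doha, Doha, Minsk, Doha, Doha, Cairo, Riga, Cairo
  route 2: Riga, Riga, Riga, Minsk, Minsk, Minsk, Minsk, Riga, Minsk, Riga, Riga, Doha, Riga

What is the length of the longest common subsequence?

5

Match Riga at route 1[3]=route 2[3] → Minsk at route 1[4]=route 2[7] → Minsk at route 1[7]=route 2[9] → Doha at route 1[9]=route 2[12] → Riga at route 1[11]=route 2[13] — 5 stops in the same relative order in both. dp[12][13] = 5 confirms this is the maximum.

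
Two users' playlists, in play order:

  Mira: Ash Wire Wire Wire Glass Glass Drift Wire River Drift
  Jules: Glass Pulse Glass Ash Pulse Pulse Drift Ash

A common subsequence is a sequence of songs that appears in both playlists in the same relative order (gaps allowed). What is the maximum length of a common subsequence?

3

Taking Glass (Mira #5, Jules #1), Glass (Mira #6, Jules #3), Drift (Mira #7, Jules #7) gives a common subsequence of length 3. dp[10][8] = 3 confirms this is the maximum.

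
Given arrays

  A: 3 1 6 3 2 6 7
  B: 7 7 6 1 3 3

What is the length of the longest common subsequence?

Pick 3 (A #1, B #5), then 3 (A #4, B #6); all 2 values appear in both, in order. The LCS DP gives dp[7][6] = 2, so this is optimal.

2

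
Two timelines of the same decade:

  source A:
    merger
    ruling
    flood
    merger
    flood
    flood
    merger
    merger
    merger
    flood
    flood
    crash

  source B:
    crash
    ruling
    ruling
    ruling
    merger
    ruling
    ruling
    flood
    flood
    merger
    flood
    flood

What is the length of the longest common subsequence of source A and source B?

7

Taking merger [1,5]; then ruling [2,7]; then flood [5,8]; then flood [6,9]; then merger [9,10]; then flood [10,11]; then flood [11,12] gives a common subsequence of length 7. The LCS DP gives dp[12][12] = 7, so this is optimal.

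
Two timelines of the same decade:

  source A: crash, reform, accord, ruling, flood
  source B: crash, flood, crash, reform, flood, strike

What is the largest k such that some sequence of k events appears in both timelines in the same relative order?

3

Pick crash (source A #1, source B #3); then reform (source A #2, source B #4); then flood (source A #5, source B #5); all 3 events appear in both, in order. The LCS DP gives dp[5][6] = 3, so this is optimal.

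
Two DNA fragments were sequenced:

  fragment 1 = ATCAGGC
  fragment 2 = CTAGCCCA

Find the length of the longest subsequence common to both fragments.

Let dp[i][j] be the LCS length of the first i bases of fragment 1 and the first j bases of fragment 2. dp[i][j] = dp[i-1][j-1]+1 when the i-th and j-th bases match, else max(dp[i-1][j], dp[i][j-1]).
    ·  C  T  A  G  C  C  C  A
 ·  0  0  0  0  0  0  0  0  0
 A  0  0  0  1  1  1  1  1  1
 T  0  0  1  1  1  1  1  1  1
 C  0  1  1  1  1  2  2  2  2
 A  0  1  1  2  2  2  2  2  3
 G  0  1  1  2  3  3  3  3  3
 G  0  1  1  2  3  3  3  3  3
 C  0  1  1  2  3  4  4  4  4
dp[7][8] = 4. One LCS (by backtracking along matches): TAGC.

4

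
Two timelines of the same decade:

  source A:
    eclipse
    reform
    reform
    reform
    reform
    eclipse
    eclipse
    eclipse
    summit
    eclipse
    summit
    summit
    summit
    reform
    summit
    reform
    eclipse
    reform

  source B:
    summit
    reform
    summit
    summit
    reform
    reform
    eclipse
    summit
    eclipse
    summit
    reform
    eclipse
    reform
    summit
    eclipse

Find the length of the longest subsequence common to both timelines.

One common subsequence of length 10: reform at source A[2]=source B[2], reform at source A[4]=source B[5], reform at source A[5]=source B[6], eclipse at source A[6]=source B[7], eclipse at source A[8]=source B[9], summit at source A[9]=source B[10], eclipse at source A[10]=source B[12], reform at source A[14]=source B[13], summit at source A[15]=source B[14], eclipse at source A[17]=source B[15]. Since dp[18][15] = 10, nothing longer is possible.

10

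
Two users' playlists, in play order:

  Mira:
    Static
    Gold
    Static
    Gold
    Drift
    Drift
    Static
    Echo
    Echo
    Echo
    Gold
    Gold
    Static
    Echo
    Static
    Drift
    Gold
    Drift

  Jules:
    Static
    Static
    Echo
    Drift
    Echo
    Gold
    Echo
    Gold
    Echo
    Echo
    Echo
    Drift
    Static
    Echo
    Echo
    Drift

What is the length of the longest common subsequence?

Match Static (Mira #1, Jules #2); then Gold (Mira #2, Jules #6); then Gold (Mira #4, Jules #8); then Echo (Mira #8, Jules #9); then Echo (Mira #9, Jules #10); then Echo (Mira #10, Jules #11); then Static (Mira #13, Jules #13); then Echo (Mira #14, Jules #15); then Drift (Mira #18, Jules #16) — 9 songs in the same relative order in both. Since dp[18][16] = 9, nothing longer is possible.

9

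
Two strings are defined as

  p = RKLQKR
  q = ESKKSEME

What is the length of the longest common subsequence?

2

Let dp[i][j] be the LCS length of the first i characters of p and the first j characters of q. dp[i][j] = dp[i-1][j-1]+1 when the i-th and j-th characters match, else max(dp[i-1][j], dp[i][j-1]).
    ·  E  S  K  K  S  E  M  E
 ·  0  0  0  0  0  0  0  0  0
 R  0  0  0  0  0  0  0  0  0
 K  0  0  0  1  1  1  1  1  1
 L  0  0  0  1  1  1  1  1  1
 Q  0  0  0  1  1  1  1  1  1
 K  0  0  0  1  2  2  2  2  2
 R  0  0  0  1  2  2  2  2  2
dp[6][8] = 2. One LCS (by backtracking along matches): KK.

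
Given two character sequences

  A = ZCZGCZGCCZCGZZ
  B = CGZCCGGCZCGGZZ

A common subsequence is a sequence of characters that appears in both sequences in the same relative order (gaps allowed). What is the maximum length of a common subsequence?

10

One common subsequence of length 10: Z at A[1]=B[3], C at A[2]=B[5], G at A[4]=B[6], G at A[7]=B[7], C at A[9]=B[8], Z at A[10]=B[9], C at A[11]=B[10], G at A[12]=B[12], Z at A[13]=B[13], Z at A[14]=B[14]. dp[14][14] = 10 confirms this is the maximum.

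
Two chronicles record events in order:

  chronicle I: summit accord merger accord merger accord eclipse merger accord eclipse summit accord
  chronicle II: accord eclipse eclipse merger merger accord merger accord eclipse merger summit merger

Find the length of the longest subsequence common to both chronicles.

8

Match accord (chronicle I #2, chronicle II #1), then merger (chronicle I #3, chronicle II #5), then accord (chronicle I #4, chronicle II #6), then merger (chronicle I #5, chronicle II #7), then accord (chronicle I #6, chronicle II #8), then eclipse (chronicle I #7, chronicle II #9), then merger (chronicle I #8, chronicle II #10), then summit (chronicle I #11, chronicle II #11) — 8 events in the same relative order in both. dp[12][12] = 8 confirms this is the maximum.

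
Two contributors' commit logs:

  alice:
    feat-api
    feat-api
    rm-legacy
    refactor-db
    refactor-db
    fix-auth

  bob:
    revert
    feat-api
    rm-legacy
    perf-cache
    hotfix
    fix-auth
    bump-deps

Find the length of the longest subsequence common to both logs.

One common subsequence of length 3: feat-api [2,2], rm-legacy [3,3], fix-auth [6,6]. Since dp[6][7] = 3, nothing longer is possible.

3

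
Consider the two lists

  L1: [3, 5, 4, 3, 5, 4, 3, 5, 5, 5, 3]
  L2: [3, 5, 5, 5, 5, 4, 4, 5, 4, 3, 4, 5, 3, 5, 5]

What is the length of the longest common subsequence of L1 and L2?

Match 3 (L1 #1, L2 #1), then 5 (L1 #2, L2 #5), then 4 (L1 #3, L2 #7), then 5 (L1 #5, L2 #8), then 4 (L1 #6, L2 #9), then 3 (L1 #7, L2 #10), then 5 (L1 #8, L2 #12), then 5 (L1 #9, L2 #14), then 5 (L1 #10, L2 #15) — 9 values in the same relative order in both, and the DP table's final entry dp[11][15] is also 9, so no common subsequence is longer.

9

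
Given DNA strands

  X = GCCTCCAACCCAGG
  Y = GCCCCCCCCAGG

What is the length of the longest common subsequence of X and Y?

Pick G [1,1], C [2,3], C [3,4], C [5,5], C [6,6], C [9,7], C [10,8], C [11,9], A [12,10], G [13,11], G [14,12]; all 11 bases appear in both, in order. Since dp[14][12] = 11, nothing longer is possible.

11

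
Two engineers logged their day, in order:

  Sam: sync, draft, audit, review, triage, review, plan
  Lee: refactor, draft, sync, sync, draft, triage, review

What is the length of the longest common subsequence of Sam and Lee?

4

Taking sync (Sam #1, Lee #4), then draft (Sam #2, Lee #5), then triage (Sam #5, Lee #6), then review (Sam #6, Lee #7) gives a common subsequence of length 4. dp[7][7] = 4 confirms this is the maximum.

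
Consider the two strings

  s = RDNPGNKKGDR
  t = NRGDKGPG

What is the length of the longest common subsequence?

Let dp[i][j] be the LCS length of the first i characters of s and the first j characters of t. dp[i][j] = dp[i-1][j-1]+1 when the i-th and j-th characters match, else max(dp[i-1][j], dp[i][j-1]).
    ·  N  R  G  D  K  G  P  G
 ·  0  0  0  0  0  0  0  0  0
 R  0  0  1  1  1  1  1  1  1
 D  0  0  1  1  2  2  2  2  2
 N  0  1  1  1  2  2  2  2  2
 P  0  1  1  1  2  2  2  3  3
 G  0  1  1  2  2  2  3  3  4
 N  0  1  1  2  2  2  3  3  4
 K  0  1  1  2  2  3  3  3  4
 K  0  1  1  2  2  3  3  3  4
 G  0  1  1  2  2  3  4  4  4
 D  0  1  1  2  3  3  4  4  4
 R  0  1  2  2  3  3  4  4  4
dp[11][8] = 4. One LCS (by backtracking along matches): RDPG.

4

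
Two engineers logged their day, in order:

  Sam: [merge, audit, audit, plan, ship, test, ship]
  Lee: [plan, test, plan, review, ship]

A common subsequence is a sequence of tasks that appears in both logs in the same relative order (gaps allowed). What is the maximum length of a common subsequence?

Match plan at Sam[4]=Lee[1], then test at Sam[6]=Lee[2], then ship at Sam[7]=Lee[5] — 3 tasks in the same relative order in both. Since dp[7][5] = 3, nothing longer is possible.

3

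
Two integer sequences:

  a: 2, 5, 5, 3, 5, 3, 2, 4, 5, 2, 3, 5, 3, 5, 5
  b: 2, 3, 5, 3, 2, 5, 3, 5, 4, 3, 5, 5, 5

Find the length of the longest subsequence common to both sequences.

11

Pick 2 (a #1, b #1); then 3 (a #4, b #2); then 5 (a #5, b #3); then 3 (a #6, b #4); then 2 (a #7, b #5); then 5 (a #9, b #6); then 3 (a #11, b #7); then 5 (a #12, b #8); then 3 (a #13, b #10); then 5 (a #14, b #12); then 5 (a #15, b #13); all 11 values appear in both, in order. dp[15][13] = 11 confirms this is the maximum.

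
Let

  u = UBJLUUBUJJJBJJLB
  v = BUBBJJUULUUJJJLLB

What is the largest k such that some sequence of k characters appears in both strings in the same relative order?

11

Pick U [1,2] → B [2,4] → J [3,6] → L [4,9] → U [6,10] → U [8,11] → J [9,12] → J [10,13] → J [11,14] → L [15,16] → B [16,17]; all 11 characters appear in both, in order. The LCS DP gives dp[16][17] = 11, so this is optimal.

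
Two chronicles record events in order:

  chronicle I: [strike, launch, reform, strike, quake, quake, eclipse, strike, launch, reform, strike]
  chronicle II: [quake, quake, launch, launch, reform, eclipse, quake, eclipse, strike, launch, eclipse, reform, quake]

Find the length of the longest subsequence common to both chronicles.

7

One common subsequence of length 7: launch at chronicle I[2]=chronicle II[4] → reform at chronicle I[3]=chronicle II[5] → quake at chronicle I[6]=chronicle II[7] → eclipse at chronicle I[7]=chronicle II[8] → strike at chronicle I[8]=chronicle II[9] → launch at chronicle I[9]=chronicle II[10] → reform at chronicle I[10]=chronicle II[12]. dp[11][13] = 7 confirms this is the maximum.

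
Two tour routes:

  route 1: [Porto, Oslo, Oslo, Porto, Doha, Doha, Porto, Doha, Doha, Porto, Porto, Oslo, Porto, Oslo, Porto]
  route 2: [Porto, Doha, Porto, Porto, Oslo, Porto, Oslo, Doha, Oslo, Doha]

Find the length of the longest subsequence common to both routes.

7

Taking Porto [4,1] → Doha [6,2] → Porto [7,3] → Porto [10,4] → Porto [11,6] → Oslo [12,7] → Oslo [14,9] gives a common subsequence of length 7. dp[15][10] = 7 confirms this is the maximum.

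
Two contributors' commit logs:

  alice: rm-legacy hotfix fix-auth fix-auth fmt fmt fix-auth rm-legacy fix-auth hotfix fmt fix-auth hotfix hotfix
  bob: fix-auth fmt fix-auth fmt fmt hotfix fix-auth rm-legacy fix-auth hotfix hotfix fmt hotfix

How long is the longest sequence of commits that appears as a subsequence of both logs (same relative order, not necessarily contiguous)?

One common subsequence of length 10: fix-auth [3,1]; then fix-auth [4,3]; then fmt [5,4]; then fmt [6,5]; then fix-auth [7,7]; then rm-legacy [8,8]; then fix-auth [9,9]; then hotfix [10,11]; then fmt [11,12]; then hotfix [14,13]. The LCS DP gives dp[14][13] = 10, so this is optimal.

10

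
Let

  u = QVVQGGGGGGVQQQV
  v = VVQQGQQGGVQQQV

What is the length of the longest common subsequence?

Taking V (u #2, v #1), then V (u #3, v #2), then Q (u #4, v #4), then G (u #5, v #5), then G (u #9, v #8), then G (u #10, v #9), then V (u #11, v #10), then Q (u #12, v #11), then Q (u #13, v #12), then Q (u #14, v #13), then V (u #15, v #14) gives a common subsequence of length 11. Since dp[15][14] = 11, nothing longer is possible.

11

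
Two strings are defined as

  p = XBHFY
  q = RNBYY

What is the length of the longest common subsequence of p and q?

2

Pick B (p #2, q #3), then Y (p #5, q #5); all 2 characters appear in both, in order, and the DP table's final entry dp[5][5] is also 2, so no common subsequence is longer.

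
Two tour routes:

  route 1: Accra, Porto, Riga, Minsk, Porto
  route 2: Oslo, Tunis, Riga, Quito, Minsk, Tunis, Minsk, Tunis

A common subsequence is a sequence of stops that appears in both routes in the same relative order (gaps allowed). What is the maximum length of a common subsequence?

2

Match Riga [3,3], then Minsk [4,7] — 2 stops in the same relative order in both. Since dp[5][8] = 2, nothing longer is possible.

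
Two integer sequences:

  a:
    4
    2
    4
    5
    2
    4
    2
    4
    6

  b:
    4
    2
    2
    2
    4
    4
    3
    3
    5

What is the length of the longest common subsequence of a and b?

One common subsequence of length 5: 4 at a[1]=b[1], then 2 at a[2]=b[3], then 2 at a[5]=b[4], then 4 at a[6]=b[5], then 4 at a[8]=b[6], and the DP table's final entry dp[9][9] is also 5, so no common subsequence is longer.

5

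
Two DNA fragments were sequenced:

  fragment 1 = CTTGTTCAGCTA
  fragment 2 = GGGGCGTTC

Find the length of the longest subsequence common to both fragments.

Match C at fragment 1[1]=fragment 2[5], G at fragment 1[4]=fragment 2[6], T at fragment 1[5]=fragment 2[7], T at fragment 1[6]=fragment 2[8], C at fragment 1[10]=fragment 2[9] — 5 bases in the same relative order in both. Since dp[12][9] = 5, nothing longer is possible.

5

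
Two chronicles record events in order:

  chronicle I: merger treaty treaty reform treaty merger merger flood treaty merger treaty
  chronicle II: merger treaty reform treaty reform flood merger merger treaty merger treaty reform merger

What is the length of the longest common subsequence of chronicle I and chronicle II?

9

Pick merger (chronicle I #1, chronicle II #1); then treaty (chronicle I #2, chronicle II #2); then treaty (chronicle I #3, chronicle II #4); then reform (chronicle I #4, chronicle II #5); then merger (chronicle I #6, chronicle II #7); then merger (chronicle I #7, chronicle II #8); then treaty (chronicle I #9, chronicle II #9); then merger (chronicle I #10, chronicle II #10); then treaty (chronicle I #11, chronicle II #11); all 9 events appear in both, in order. dp[11][13] = 9 confirms this is the maximum.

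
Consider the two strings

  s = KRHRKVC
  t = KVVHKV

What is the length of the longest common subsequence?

4

Let dp[i][j] be the LCS length of the first i characters of s and the first j characters of t. dp[i][j] = dp[i-1][j-1]+1 when the i-th and j-th characters match, else max(dp[i-1][j], dp[i][j-1]).
    ·  K  V  V  H  K  V
 ·  0  0  0  0  0  0  0
 K  0  1  1  1  1  1  1
 R  0  1  1  1  1  1  1
 H  0  1  1  1  2  2  2
 R  0  1  1  1  2  2  2
 K  0  1  1  1  2  3  3
 V  0  1  2  2  2  3  4
 C  0  1  2  2  2  3  4
dp[7][6] = 4. One LCS (by backtracking along matches): KHKV.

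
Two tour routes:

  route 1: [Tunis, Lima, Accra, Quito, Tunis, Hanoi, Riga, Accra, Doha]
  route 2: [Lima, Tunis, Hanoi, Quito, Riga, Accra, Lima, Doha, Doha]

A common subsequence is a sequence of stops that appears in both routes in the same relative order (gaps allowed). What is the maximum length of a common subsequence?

Pick Lima [2,1]; then Tunis [5,2]; then Hanoi [6,3]; then Riga [7,5]; then Accra [8,6]; then Doha [9,9]; all 6 stops appear in both, in order. dp[9][9] = 6 confirms this is the maximum.

6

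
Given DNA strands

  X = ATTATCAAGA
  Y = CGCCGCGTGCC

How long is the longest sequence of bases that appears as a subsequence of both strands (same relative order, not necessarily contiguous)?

2

Let dp[i][j] be the LCS length of the first i bases of X and the first j bases of Y. dp[i][j] = dp[i-1][j-1]+1 when the i-th and j-th bases match, else max(dp[i-1][j], dp[i][j-1]).
    ·  C  G  C  C  G  C  G  T  G  C  C
 ·  0  0  0  0  0  0  0  0  0  0  0  0
 A  0  0  0  0  0  0  0  0  0  0  0  0
 T  0  0  0  0  0  0  0  0  1  1  1  1
 T  0  0  0  0  0  0  0  0  1  1  1  1
 A  0  0  0  0  0  0  0  0  1  1  1  1
 T  0  0  0  0  0  0  0  0  1  1  1  1
 C  0  1  1  1  1  1  1  1  1  1  2  2
 A  0  1  1  1  1  1  1  1  1  1  2  2
 A  0  1  1  1  1  1  1  1  1  1  2  2
 G  0  1  2  2  2  2  2  2  2  2  2  2
 A  0  1  2  2  2  2  2  2  2  2  2  2
dp[10][11] = 2. One LCS (by backtracking along matches): TC.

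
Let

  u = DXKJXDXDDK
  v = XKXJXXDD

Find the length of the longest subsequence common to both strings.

Pick X [2,1]; then K [3,2]; then J [4,4]; then X [5,5]; then X [7,6]; then D [8,7]; then D [9,8]; all 7 characters appear in both, in order, and the DP table's final entry dp[10][8] is also 7, so no common subsequence is longer.

7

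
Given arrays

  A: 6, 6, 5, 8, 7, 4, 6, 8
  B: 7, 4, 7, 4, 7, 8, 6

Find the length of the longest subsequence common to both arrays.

3

Let dp[i][j] be the LCS length of the first i values of A and the first j values of B. dp[i][j] = dp[i-1][j-1]+1 when the i-th and j-th values match, else max(dp[i-1][j], dp[i][j-1]).
    ·  7  4  7  4  7  8  6
 ·  0  0  0  0  0  0  0  0
 6  0  0  0  0  0  0  0  1
 6  0  0  0  0  0  0  0  1
 5  0  0  0  0  0  0  0  1
 8  0  0  0  0  0  0  1  1
 7  0  1  1  1  1  1  1  1
 4  0  1  2  2  2  2  2  2
 6  0  1  2  2  2  2  2  3
 8  0  1  2  2  2  2  3  3
dp[8][7] = 3. One LCS (by backtracking along matches): 7, 4, 6.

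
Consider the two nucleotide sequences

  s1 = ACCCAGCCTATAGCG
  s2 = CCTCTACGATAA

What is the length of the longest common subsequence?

8

One common subsequence of length 8: C at s1[2]=s2[1] → C at s1[3]=s2[2] → C at s1[4]=s2[4] → A at s1[5]=s2[6] → G at s1[6]=s2[8] → T at s1[9]=s2[10] → A at s1[10]=s2[11] → A at s1[12]=s2[12]. dp[15][12] = 8 confirms this is the maximum.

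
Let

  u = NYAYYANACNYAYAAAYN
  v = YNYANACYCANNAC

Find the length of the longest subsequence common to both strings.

One common subsequence of length 9: N at u[1]=v[2] → Y at u[5]=v[3] → A at u[6]=v[4] → N at u[7]=v[5] → A at u[8]=v[6] → C at u[9]=v[7] → Y at u[11]=v[8] → A at u[12]=v[10] → A at u[14]=v[13]. The LCS DP gives dp[18][14] = 9, so this is optimal.

9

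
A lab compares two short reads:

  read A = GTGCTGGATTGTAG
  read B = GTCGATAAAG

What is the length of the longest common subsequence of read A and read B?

Taking G (read A #1, read B #1), T (read A #2, read B #2), C (read A #4, read B #3), G (read A #7, read B #4), A (read A #8, read B #5), T (read A #9, read B #6), A (read A #13, read B #9), G (read A #14, read B #10) gives a common subsequence of length 8. Since dp[14][10] = 8, nothing longer is possible.

8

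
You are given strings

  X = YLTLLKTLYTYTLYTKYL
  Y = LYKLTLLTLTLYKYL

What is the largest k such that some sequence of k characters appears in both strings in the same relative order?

Match Y [1,2] → L [2,4] → T [3,5] → L [4,6] → L [5,7] → T [7,8] → L [8,9] → T [12,10] → L [13,11] → Y [14,12] → K [16,13] → Y [17,14] → L [18,15] — 13 characters in the same relative order in both. The LCS DP gives dp[18][15] = 13, so this is optimal.

13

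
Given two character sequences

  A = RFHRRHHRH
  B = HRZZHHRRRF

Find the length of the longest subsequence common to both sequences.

Pick R at A[1]=B[2], then H at A[3]=B[6], then R at A[4]=B[7], then R at A[5]=B[8], then R at A[8]=B[9]; all 5 characters appear in both, in order. dp[9][10] = 5 confirms this is the maximum.

5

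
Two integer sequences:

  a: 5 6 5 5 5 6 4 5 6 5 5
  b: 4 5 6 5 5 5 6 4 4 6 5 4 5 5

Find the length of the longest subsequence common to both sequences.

Taking 5 [1,2], 6 [2,3], 5 [3,4], 5 [4,5], 5 [5,6], 6 [6,7], 4 [7,9], 5 [8,11], 5 [10,13], 5 [11,14] gives a common subsequence of length 10. Since dp[11][14] = 10, nothing longer is possible.

10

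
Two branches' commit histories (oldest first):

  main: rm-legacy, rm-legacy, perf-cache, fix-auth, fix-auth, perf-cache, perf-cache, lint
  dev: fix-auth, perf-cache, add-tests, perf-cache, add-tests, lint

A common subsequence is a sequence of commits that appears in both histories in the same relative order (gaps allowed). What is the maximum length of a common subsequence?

Match fix-auth at main[5]=dev[1]; then perf-cache at main[6]=dev[2]; then perf-cache at main[7]=dev[4]; then lint at main[8]=dev[6] — 4 commits in the same relative order in both, and the DP table's final entry dp[8][6] is also 4, so no common subsequence is longer.

4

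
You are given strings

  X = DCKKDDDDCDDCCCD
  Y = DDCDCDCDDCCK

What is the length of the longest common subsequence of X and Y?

One common subsequence of length 9: D [1,2], then C [2,3], then D [5,4], then D [8,6], then C [9,7], then D [10,8], then D [11,9], then C [12,10], then C [13,11]. The LCS DP gives dp[15][12] = 9, so this is optimal.

9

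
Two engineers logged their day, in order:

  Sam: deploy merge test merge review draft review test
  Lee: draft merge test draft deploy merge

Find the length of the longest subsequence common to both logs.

Taking merge [2,2] → test [3,3] → merge [4,6] gives a common subsequence of length 3, and the DP table's final entry dp[8][6] is also 3, so no common subsequence is longer.

3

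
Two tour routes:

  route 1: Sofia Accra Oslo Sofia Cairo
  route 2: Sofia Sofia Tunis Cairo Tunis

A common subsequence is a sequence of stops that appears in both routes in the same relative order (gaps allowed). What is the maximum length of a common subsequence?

Taking Sofia at route 1[1]=route 2[1], Sofia at route 1[4]=route 2[2], Cairo at route 1[5]=route 2[4] gives a common subsequence of length 3. Since dp[5][5] = 3, nothing longer is possible.

3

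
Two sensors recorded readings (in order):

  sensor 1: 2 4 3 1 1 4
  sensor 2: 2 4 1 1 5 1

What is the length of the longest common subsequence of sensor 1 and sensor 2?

Taking 2 at sensor 1[1]=sensor 2[1], 4 at sensor 1[2]=sensor 2[2], 1 at sensor 1[4]=sensor 2[4], 1 at sensor 1[5]=sensor 2[6] gives a common subsequence of length 4. dp[6][6] = 4 confirms this is the maximum.

4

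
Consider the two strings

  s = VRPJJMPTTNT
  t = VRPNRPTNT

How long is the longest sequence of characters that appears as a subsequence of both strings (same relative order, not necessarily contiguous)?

7

Pick V (s #1, t #1) → R (s #2, t #2) → P (s #3, t #3) → P (s #7, t #6) → T (s #9, t #7) → N (s #10, t #8) → T (s #11, t #9); all 7 characters appear in both, in order. dp[11][9] = 7 confirms this is the maximum.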